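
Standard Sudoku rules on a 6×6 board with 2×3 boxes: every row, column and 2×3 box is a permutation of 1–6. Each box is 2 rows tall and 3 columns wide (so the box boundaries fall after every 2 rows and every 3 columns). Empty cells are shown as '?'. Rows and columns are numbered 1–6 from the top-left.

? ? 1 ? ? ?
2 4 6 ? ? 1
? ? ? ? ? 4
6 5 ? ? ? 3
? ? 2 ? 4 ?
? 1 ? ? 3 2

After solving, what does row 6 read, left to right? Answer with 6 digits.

415632

r1c2 = 3: row 1 has {1}; col 2 has {1,4,5}; box has {1,2,4,6} → only 3 remains.
r2c5 = 5: row 2 has {1,2,4,6}; col 5 has {3,4}; box has {1} → only 5 remains.
r3c2 = 2: row 3 has {4}; col 2 has {1,3,4,5}; box has {5,6} → only 2 remains.
r3c3 = 3: row 3 has {2,4}; col 3 has {1,2,6}; box has {2,5,6} → only 3 remains.
r4c3 = 4: row 4 has {3,5,6}; col 3 has {1,2,3,6}; box has {2,3,5,6} → only 4 remains.
r5c2 = 6: row 5 has {2,4}; col 2 has {1,2,3,4,5}; box has {1,2} → only 6 remains.
r5c6 = 5: row 5 has {2,4,6}; col 6 has {1,2,3,4}; box has {2,3,4} → only 5 remains.
r6c3 = 5: row 6 has {1,2,3}; col 3 has {1,2,3,4,6}; box has {1,2,6} → only 5 remains.
r6c4 = 6: row 6 has {1,2,3,5}; col 4 has {}; box has {2,3,4,5} → only 6 remains.
r1c1 = 5: row 1 has {1,3}; col 1 has {2,6}; box has {1,2,3,4,6} → only 5 remains.
r1c6 = 6: row 1 has {1,3,5}; col 6 has {1,2,3,4,5}; box has {1,5} → only 6 remains.
r2c4 = 3: row 2 has {1,2,4,5,6}; col 4 has {6}; box has {1,5,6} → only 3 remains.
r3c1 = 1: row 3 has {2,3,4}; col 1 has {2,5,6}; box has {2,3,4,5,6} → only 1 remains.
r3c4 = 5: row 3 has {1,2,3,4}; col 4 has {3,6}; box has {3,4} → only 5 remains.
r3c5 = 6: row 3 has {1,2,3,4,5}; col 5 has {3,4,5}; box has {3,4,5} → only 6 remains.
r5c1 = 3: row 5 has {2,4,5,6}; col 1 has {1,2,5,6}; box has {1,2,5,6} → only 3 remains.
r5c4 = 1: row 5 has {2,3,4,5,6}; col 4 has {3,5,6}; box has {2,3,4,5,6} → only 1 remains.
r6c1 = 4: row 6 has {1,2,3,5,6}; col 1 has {1,2,3,5,6}; box has {1,2,3,5,6} → only 4 remains.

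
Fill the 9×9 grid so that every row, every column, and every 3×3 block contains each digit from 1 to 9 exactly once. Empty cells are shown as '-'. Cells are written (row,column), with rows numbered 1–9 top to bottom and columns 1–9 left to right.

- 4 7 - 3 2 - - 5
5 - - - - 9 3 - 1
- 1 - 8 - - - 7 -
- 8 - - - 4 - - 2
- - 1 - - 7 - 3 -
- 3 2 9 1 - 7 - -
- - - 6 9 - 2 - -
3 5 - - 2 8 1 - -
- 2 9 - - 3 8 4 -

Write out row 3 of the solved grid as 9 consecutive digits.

213856479

(1,4) = 1: row 1 has {2,3,4,5,7}; col 4 has {6,8,9}; box has {2,3,8,9} → only 1 remains.
(2,2) = 6: row 2 has {1,3,5,9}; col 2 has {1,2,3,4,5,8}; box has {1,4,5,7} → only 6 remains.
(2,3) = 8: row 2 has {1,3,5,6,9}; col 3 has {1,2,7,9}; box has {1,4,5,6,7} → only 8 remains.
(2,8) = 2: row 2 has {1,3,5,6,8,9}; col 8 has {3,4,7}; box has {1,3,5,7} → only 2 remains.
(3,3) = 3: row 3 has {1,7,8}; col 3 has {1,2,7,8,9}; box has {1,4,5,6,7,8} → only 3 remains.
(5,2) = 9: row 5 has {1,3,7}; col 2 has {1,2,3,4,5,6,8}; box has {1,2,3,8} → only 9 remains.
(7,2) = 7: row 7 has {2,6,9}; col 2 has {1,2,3,4,5,6,8,9}; box has {2,3,5,9} → only 7 remains.
(7,3) = 4: row 7 has {2,6,7,9}; col 3 has {1,2,3,7,8,9}; box has {2,3,5,7,9} → only 4 remains.
(7,8) = 5: row 7 has {2,4,6,7,9}; col 8 has {2,3,4,7}; box has {1,2,4,8} → only 5 remains.
(7,9) = 3: row 7 has {2,4,5,6,7,9}; col 9 has {1,2,5}; box has {1,2,4,5,8} → only 3 remains.
(8,3) = 6: row 8 has {1,2,3,5,8}; col 3 has {1,2,3,4,7,8,9}; box has {2,3,4,5,7,9} → only 6 remains.
(8,8) = 9: row 8 has {1,2,3,5,6,8}; col 8 has {2,3,4,5,7}; box has {1,2,3,4,5,8} → only 9 remains.
(8,9) = 7: row 8 has {1,2,3,5,6,8,9}; col 9 has {1,2,3,5}; box has {1,2,3,4,5,8,9} → only 7 remains.
(9,1) = 1: row 9 has {2,3,4,8,9}; col 1 has {3,5}; box has {2,3,4,5,6,7,9} → only 1 remains.
(9,9) = 6: row 9 has {1,2,3,4,8,9}; col 9 has {1,2,3,5,7}; box has {1,2,3,4,5,7,8,9} → only 6 remains.
(1,1) = 9: row 1 has {1,2,3,4,5,7}; col 1 has {1,3,5}; box has {1,3,4,5,6,7,8} → only 9 remains.
(1,7) = 6: row 1 has {1,2,3,4,5,7,9}; col 7 has {1,2,3,7,8}; box has {1,2,3,5,7} → only 6 remains.
(1,8) = 8: row 1 has {1,2,3,4,5,6,7,9}; col 8 has {2,3,4,5,7,9}; box has {1,2,3,5,6,7} → only 8 remains.
(3,1) = 2: row 3 has {1,3,7,8}; col 1 has {1,3,5,9}; box has {1,3,4,5,6,7,8,9} → only 2 remains.
(4,3) = 5: row 4 has {2,4,8}; col 3 has {1,2,3,4,6,7,8,9}; box has {1,2,3,8,9} → only 5 remains.
(4,4) = 3: row 4 has {2,4,5,8}; col 4 has {1,6,8,9}; box has {1,4,7,9} → only 3 remains.
(4,5) = 6: row 4 has {2,3,4,5,8}; col 5 has {1,2,3,9}; box has {1,3,4,7,9} → only 6 remains.
(4,7) = 9: row 4 has {2,3,4,5,6,8}; col 7 has {1,2,3,6,7,8}; box has {2,3,7} → only 9 remains.
(4,8) = 1: row 4 has {2,3,4,5,6,8,9}; col 8 has {2,3,4,5,7,8,9}; box has {2,3,7,9} → only 1 remains.
(6,6) = 5: row 6 has {1,2,3,7,9}; col 6 has {2,3,4,7,8,9}; box has {1,3,4,6,7,9} → only 5 remains.
(6,8) = 6: row 6 has {1,2,3,5,7,9}; col 8 has {1,2,3,4,5,7,8,9}; box has {1,2,3,7,9} → only 6 remains.
(7,1) = 8: row 7 has {2,3,4,5,6,7,9}; col 1 has {1,2,3,5,9}; box has {1,2,3,4,5,6,7,9} → only 8 remains.
(7,6) = 1: row 7 has {2,3,4,5,6,7,8,9}; col 6 has {2,3,4,5,7,8,9}; box has {2,3,6,8,9} → only 1 remains.
(8,4) = 4: row 8 has {1,2,3,5,6,7,8,9}; col 4 has {1,3,6,8,9}; box has {1,2,3,6,8,9} → only 4 remains.
(2,4) = 7: row 2 has {1,2,3,5,6,8,9}; col 4 has {1,3,4,6,8,9}; box has {1,2,3,8,9} → only 7 remains.
(2,5) = 4: row 2 has {1,2,3,5,6,7,8,9}; col 5 has {1,2,3,6,9}; box has {1,2,3,7,8,9} → only 4 remains.
(3,5) = 5: row 3 has {1,2,3,7,8}; col 5 has {1,2,3,4,6,9}; box has {1,2,3,4,7,8,9} → only 5 remains.
(3,6) = 6: row 3 has {1,2,3,5,7,8}; col 6 has {1,2,3,4,5,7,8,9}; box has {1,2,3,4,5,7,8,9} → only 6 remains.
(3,7) = 4: row 3 has {1,2,3,5,6,7,8}; col 7 has {1,2,3,6,7,8,9}; box has {1,2,3,5,6,7,8} → only 4 remains.
(3,9) = 9: row 3 has {1,2,3,4,5,6,7,8}; col 9 has {1,2,3,5,6,7}; box has {1,2,3,4,5,6,7,8} → only 9 remains.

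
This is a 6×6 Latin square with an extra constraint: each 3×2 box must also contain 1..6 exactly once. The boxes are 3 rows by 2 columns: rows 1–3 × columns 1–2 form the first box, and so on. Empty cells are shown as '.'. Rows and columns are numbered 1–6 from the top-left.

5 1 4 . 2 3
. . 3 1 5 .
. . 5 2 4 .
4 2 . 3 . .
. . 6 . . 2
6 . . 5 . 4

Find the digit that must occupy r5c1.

r1c4 = 6: row 1 has {1,2,3,4,5}; col 4 has {1,2,3,5}; box has {1,2,3,4,5} → only 6 remains.
r2c1 = 2: row 2 has {1,3,5}; col 1 has {4,5,6}; box has {1,5} → only 2 remains.
r2c6 = 6: row 2 has {1,2,3,5}; col 6 has {2,3,4}; box has {2,3,4,5} → only 6 remains.
r3c1 = 3: row 3 has {2,4,5}; col 1 has {2,4,5,6}; box has {1,2,5} → only 3 remains.
r3c2 = 6: row 3 has {2,3,4,5}; col 2 has {1,2}; box has {1,2,3,5} → only 6 remains.
r3c6 = 1: row 3 has {2,3,4,5,6}; col 6 has {2,3,4,6}; box has {2,3,4,5,6} → only 1 remains.
r4c3 = 1: row 4 has {2,3,4}; col 3 has {3,4,5,6}; box has {3,5,6} → only 1 remains.
r4c5 = 6: row 4 has {1,2,3,4}; col 5 has {2,4,5}; box has {2,4} → only 6 remains.
r4c6 = 5: row 4 has {1,2,3,4,6}; col 6 has {1,2,3,4,6}; box has {2,4,6} → only 5 remains.
r5c1 = 1: row 5 has {2,6}; col 1 has {2,3,4,5,6}; box has {2,4,6} → only 1 remains.

1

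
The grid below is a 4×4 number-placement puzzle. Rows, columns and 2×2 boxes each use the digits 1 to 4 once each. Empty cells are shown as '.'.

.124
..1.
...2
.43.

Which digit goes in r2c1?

r1c1 = 3 (sole candidate).
r2c2 = 2 (sole candidate).
r2c4 = 3 (sole candidate).
r3c1 = 1 (sole candidate).
r3c2 = 3 (sole candidate).
r3c3 = 4 (sole candidate).
r4c1 = 2 (sole candidate).
r4c4 = 1 (sole candidate).
r2c1 = 4: row 2 has {1,2,3}; col 1 has {1,2,3}; box has {1,2,3} → only 4 remains.

4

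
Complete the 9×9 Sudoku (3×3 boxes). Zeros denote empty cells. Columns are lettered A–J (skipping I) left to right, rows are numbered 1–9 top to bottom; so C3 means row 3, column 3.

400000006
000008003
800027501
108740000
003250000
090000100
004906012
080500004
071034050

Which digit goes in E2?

6

F6 = 3 (sole candidate).
D9 = 8 (sole candidate).
J9 = 9 (sole candidate).
F4 = 9 (sole candidate).
J4 = 5 (sole candidate).
F5 = 1 (sole candidate).
D6 = 6 (sole candidate).
E6 = 8 (sole candidate).
J6 = 7 (sole candidate).
E7 = 7 (sole candidate).
E8 = 1 (sole candidate).
F8 = 2 (sole candidate).
G9 = 6 (sole candidate).
E1 = 9 (sole candidate).
F1 = 5 (sole candidate).
E2 = 6: row 2 has {3,8}; col 5 has {1,2,3,4,5,7,8,9}; box has {2,5,7,8,9} → only 6 remains.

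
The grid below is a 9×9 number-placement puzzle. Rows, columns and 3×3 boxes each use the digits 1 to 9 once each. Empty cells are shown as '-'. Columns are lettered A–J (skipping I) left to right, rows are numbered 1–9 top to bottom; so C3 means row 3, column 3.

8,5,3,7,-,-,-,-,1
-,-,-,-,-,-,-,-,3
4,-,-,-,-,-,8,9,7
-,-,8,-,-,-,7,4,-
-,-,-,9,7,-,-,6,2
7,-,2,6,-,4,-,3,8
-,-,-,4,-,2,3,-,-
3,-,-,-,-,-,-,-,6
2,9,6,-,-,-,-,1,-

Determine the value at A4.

9

H1 = 2 (sole candidate).
H2 = 5 (sole candidate).
C3 = 1 (sole candidate).
B6 = 1 (sole candidate).
E6 = 5 (sole candidate).
G6 = 9 (sole candidate).
J4 = 5 (sole candidate).
A5 = 5 (sole candidate).
C5 = 4 (sole candidate).
G5 = 1 (sole candidate).
A7 = 1 (sole candidate).
J7 = 9 (sole candidate).
J9 = 4 (sole candidate).
B5 = 3 (sole candidate).
F5 = 8 (sole candidate).
G9 = 5 (sole candidate).
B4 = 6 (sole candidate).
G8 = 2 (sole candidate).
B3 = 2 (sole candidate).
A4 = 9: row 4 has {4,5,6,7,8}; col 1 has {1,2,3,4,5,7,8}; box has {1,2,3,4,5,6,7,8} → only 9 remains.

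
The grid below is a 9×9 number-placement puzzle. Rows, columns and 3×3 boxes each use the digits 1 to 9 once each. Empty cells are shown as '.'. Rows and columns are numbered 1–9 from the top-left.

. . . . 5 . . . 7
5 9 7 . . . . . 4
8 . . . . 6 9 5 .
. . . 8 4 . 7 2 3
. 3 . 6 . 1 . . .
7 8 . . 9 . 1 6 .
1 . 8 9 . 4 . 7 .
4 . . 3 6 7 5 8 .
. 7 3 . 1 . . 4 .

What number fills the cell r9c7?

r4c6 = 5 (sole candidate).
r5c8 = 9 (sole candidate).
r6c4 = 2 (sole candidate).
r6c6 = 3 (sole candidate).
r6c9 = 5 (sole candidate).
r7c5 = 2 (sole candidate).
r7c9 = 6 (sole candidate).
r8c2 = 2 (sole candidate).
r8c3 = 9 (sole candidate).
r8c9 = 1 (sole candidate).
r9c1 = 6 (sole candidate).
r9c4 = 5 (sole candidate).
r9c6 = 8 (sole candidate).
r9c7 = 2: row 9 has {1,3,4,5,6,7,8}; col 7 has {1,5,7,9}; box has {1,4,5,6,7,8} → only 2 remains.

2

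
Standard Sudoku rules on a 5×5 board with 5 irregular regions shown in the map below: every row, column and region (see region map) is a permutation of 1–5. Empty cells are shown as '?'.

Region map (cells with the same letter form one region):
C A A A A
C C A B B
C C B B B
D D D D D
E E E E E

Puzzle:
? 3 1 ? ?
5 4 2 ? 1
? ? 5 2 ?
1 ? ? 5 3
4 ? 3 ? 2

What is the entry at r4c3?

4

r1c1 = 2 (sole candidate).
r1c4 = 4 (sole candidate).
r1c5 = 5 (sole candidate).
r2c4 = 3 (sole candidate).
r3c1 = 3 (sole candidate).
r3c2 = 1 (sole candidate).
r3c5 = 4 (sole candidate).
r4c2 = 2 (sole candidate).
r4c3 = 4: row 4 has {1,2,3,5}; col 3 has {1,2,3,5}; region has {1,2,3,5} → only 4 remains.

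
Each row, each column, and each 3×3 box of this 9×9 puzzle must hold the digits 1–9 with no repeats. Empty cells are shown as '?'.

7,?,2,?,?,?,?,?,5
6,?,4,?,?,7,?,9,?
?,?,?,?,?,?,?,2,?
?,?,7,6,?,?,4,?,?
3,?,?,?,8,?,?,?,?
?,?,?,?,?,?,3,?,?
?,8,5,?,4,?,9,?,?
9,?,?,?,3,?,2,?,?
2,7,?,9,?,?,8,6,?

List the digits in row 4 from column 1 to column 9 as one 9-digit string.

517693482

R2C7 = 1: row 2 has {4,6,7,9}; col 7 has {2,3,4,8,9}; box has {2,5,9} → only 1 remains.
R7C1 = 1: row 7 has {4,5,8,9}; col 1 has {2,3,6,7,9}; box has {2,5,7,8,9} → only 1 remains.
R8C3 = 6: row 8 has {2,3,9}; col 3 has {2,4,5,7}; box has {1,2,5,7,8,9} → only 6 remains.
R9C3 = 3: row 9 has {2,6,7,8,9}; col 3 has {2,4,5,6,7}; box has {1,2,5,6,7,8,9} → only 3 remains.
R1C7 = 6: row 1 has {2,5,7}; col 7 has {1,2,3,4,8,9}; box has {1,2,5,9} → only 6 remains.
R3C7 = 7: row 3 has {2}; col 7 has {1,2,3,4,6,8,9}; box has {1,2,5,6,9} → only 7 remains.
R5C7 = 5: row 5 has {3,8}; col 7 has {1,2,3,4,6,7,8,9}; box has {3,4} → only 5 remains.
R8C2 = 4: row 8 has {2,3,6,9}; col 2 has {7,8}; box has {1,2,3,5,6,7,8,9} → only 4 remains.
R4C6 = 3: in row 4, 3 can only go here (every other open cell in that row sees a 3).
R7C6 = 6: in row 7, 6 can only go here (every other open cell in that row sees a 6).
R3C5 = 6: in row 3, 6 can only go here (every other open cell in that row sees a 6).
R7C4 = 2: in row 7, 2 can only go here (every other open cell in that row sees a 2).
R2C5 = 2: in row 2, 2 can only go here (every other open cell in that row sees a 2).
R9C9 = 4: in row 9, 4 can only go here (every other open cell in that row sees a 4).
R6C1 = 4: in column 1, 4 can only go here (every other open cell in that column sees a 4).
R6C5 = 7: in column 5, 7 can only go here (every other open cell in that column sees a 7).
R8C4 = 7: in column 4, 7 can only go here (every other open cell in that column sees a 7).
R8C9 = 1: row 8 has {2,3,4,6,7,9}; col 9 has {4,5}; box has {2,4,6,8,9} → only 1 remains.
R8C8 = 5: row 8 has {1,2,3,4,6,7,9}; col 8 has {2,6,9}; box has {1,2,4,6,8,9} → only 5 remains.
R8C6 = 8: row 8 has {1,2,3,4,5,6,7,9}; col 6 has {3,6,7}; box has {2,3,4,6,7,9} → only 8 remains.
R1C8 = 4: in column 8, 4 can only go here (every other open cell in that column sees a 4).
R1C4 = 8: in row 1, 8 can only go here (every other open cell in that row sees an 8).
R1C2 = 3: in row 1, 3 can only go here (every other open cell in that row sees a 3).
R2C2 = 5: row 2 has {1,2,4,6,7,9}; col 2 has {3,4,7,8}; box has {2,3,4,6,7} → only 5 remains.
R2C4 = 3: row 2 has {1,2,4,5,6,7,9}; col 4 has {2,6,7,8,9}; box has {2,6,7,8} → only 3 remains.
R2C9 = 8: row 2 has {1,2,3,4,5,6,7,9}; col 9 has {1,4,5}; box has {1,2,4,5,6,7,9} → only 8 remains.
R3C1 = 8: row 3 has {2,6,7}; col 1 has {1,2,3,4,6,7,9}; box has {2,3,4,5,6,7} → only 8 remains.
R3C9 = 3: row 3 has {2,6,7,8}; col 9 has {1,4,5,8}; box has {1,2,4,5,6,7,8,9} → only 3 remains.
R4C1 = 5: row 4 has {3,4,6,7}; col 1 has {1,2,3,4,6,7,8,9}; box has {3,4,7} → only 5 remains.
R7C9 = 7: row 7 has {1,2,4,5,6,8,9}; col 9 has {1,3,4,5,8}; box has {1,2,4,5,6,8,9} → only 7 remains.
R7C8 = 3: row 7 has {1,2,4,5,6,7,8,9}; col 8 has {2,4,5,6,9}; box has {1,2,4,5,6,7,8,9} → only 3 remains.
R4C8 = 8: in row 4, 8 can only go here (every other open cell in that row sees an 8).
R6C8 = 1: row 6 has {3,4,7}; col 8 has {2,3,4,5,6,8,9}; box has {3,4,5,8} → only 1 remains.
R5C8 = 7: row 5 has {3,5,8}; col 8 has {1,2,3,4,5,6,8,9}; box has {1,3,4,5,8} → only 7 remains.
R6C4 = 5: row 6 has {1,3,4,7}; col 4 has {2,3,6,7,8,9}; box has {3,6,7,8} → only 5 remains.
R3C6 = 5: in row 3, 5 can only go here (every other open cell in that row sees a 5).
R9C6 = 1: row 9 has {2,3,4,6,7,8,9}; col 6 has {3,5,6,7,8}; box has {2,3,4,6,7,8,9} → only 1 remains.
R1C6 = 9: row 1 has {2,3,4,5,6,7,8}; col 6 has {1,3,5,6,7,8}; box has {2,3,5,6,7,8} → only 9 remains.
R6C6 = 2: row 6 has {1,3,4,5,7}; col 6 has {1,3,5,6,7,8,9}; box has {3,5,6,7,8} → only 2 remains.
R9C5 = 5: row 9 has {1,2,3,4,6,7,8,9}; col 5 has {2,3,4,6,7,8}; box has {1,2,3,4,6,7,8,9} → only 5 remains.
R1C5 = 1: row 1 has {2,3,4,5,6,7,8,9}; col 5 has {2,3,4,5,6,7,8}; box has {2,3,5,6,7,8,9} → only 1 remains.
R3C4 = 4: row 3 has {2,3,5,6,7,8}; col 4 has {2,3,5,6,7,8,9}; box has {1,2,3,5,6,7,8,9} → only 4 remains.
R4C5 = 9: row 4 has {3,4,5,6,7,8}; col 5 has {1,2,3,4,5,6,7,8}; box has {2,3,5,6,7,8} → only 9 remains.
R4C9 = 2: row 4 has {3,4,5,6,7,8,9}; col 9 has {1,3,4,5,7,8}; box has {1,3,4,5,7,8} → only 2 remains.
R5C4 = 1: row 5 has {3,5,7,8}; col 4 has {2,3,4,5,6,7,8,9}; box has {2,3,5,6,7,8,9} → only 1 remains.
R5C6 = 4: row 5 has {1,3,5,7,8}; col 6 has {1,2,3,5,6,7,8,9}; box has {1,2,3,5,6,7,8,9} → only 4 remains.
R4C2 = 1: row 4 has {2,3,4,5,6,7,8,9}; col 2 has {3,4,5,7,8}; box has {3,4,5,7} → only 1 remains.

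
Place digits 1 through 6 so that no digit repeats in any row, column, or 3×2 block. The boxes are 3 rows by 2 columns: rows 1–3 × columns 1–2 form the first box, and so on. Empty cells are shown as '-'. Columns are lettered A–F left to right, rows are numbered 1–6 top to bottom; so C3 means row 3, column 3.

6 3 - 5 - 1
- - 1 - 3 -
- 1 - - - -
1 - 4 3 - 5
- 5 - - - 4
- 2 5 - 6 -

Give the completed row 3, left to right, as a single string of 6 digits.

213456

C1 = 2 (sole candidate).
E1 = 4 (sole candidate).
B2 = 4 (sole candidate).
D2 = 6 (sole candidate).
F2 = 2 (sole candidate).
C3 = 3: row 3 has {1}; col 3 has {1,2,4,5}; box has {1,2,5,6} → only 3 remains.
D3 = 4: row 3 has {1,3}; col 4 has {3,5,6}; box has {1,2,3,5,6} → only 4 remains.
E3 = 5: row 3 has {1,3,4}; col 5 has {3,4,6}; box has {1,2,3,4} → only 5 remains.
F3 = 6: row 3 has {1,3,4,5}; col 6 has {1,2,4,5}; box has {1,2,3,4,5} → only 6 remains.
B4 = 6 (sole candidate).
E4 = 2 (sole candidate).
A5 = 3 (sole candidate).
C5 = 6 (sole candidate).
E5 = 1 (sole candidate).
A6 = 4 (sole candidate).
D6 = 1 (sole candidate).
F6 = 3 (sole candidate).
A2 = 5 (sole candidate).
A3 = 2: row 3 has {1,3,4,5,6}; col 1 has {1,3,4,5,6}; box has {1,3,4,5,6} → only 2 remains.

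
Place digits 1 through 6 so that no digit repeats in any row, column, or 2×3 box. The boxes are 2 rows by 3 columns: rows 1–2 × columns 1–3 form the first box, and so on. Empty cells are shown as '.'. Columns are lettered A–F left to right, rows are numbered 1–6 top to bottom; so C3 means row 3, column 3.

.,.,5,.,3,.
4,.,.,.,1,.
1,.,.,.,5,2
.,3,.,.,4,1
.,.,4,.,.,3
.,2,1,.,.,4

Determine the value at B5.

F1 = 6: row 1 has {3,5}; col 6 has {1,2,3,4}; box has {1,3} → only 6 remains.
B2 = 6: row 2 has {1,4}; col 2 has {2,3}; box has {4,5} → only 6 remains.
F2 = 5: row 2 has {1,4,6}; col 6 has {1,2,3,4,6}; box has {1,3,6} → only 5 remains.
B3 = 4: row 3 has {1,2,5}; col 2 has {2,3,6}; box has {1,3} → only 4 remains.
C3 = 6: row 3 has {1,2,4,5}; col 3 has {1,4,5}; box has {1,3,4} → only 6 remains.
D3 = 3: row 3 has {1,2,4,5,6}; col 4 has {}; box has {1,2,4,5} → only 3 remains.
C4 = 2: row 4 has {1,3,4}; col 3 has {1,4,5,6}; box has {1,3,4,6} → only 2 remains.
D4 = 6: row 4 has {1,2,3,4}; col 4 has {3}; box has {1,2,3,4,5} → only 6 remains.
B5 = 5: row 5 has {3,4}; col 2 has {2,3,4,6}; box has {1,2,4} → only 5 remains.

5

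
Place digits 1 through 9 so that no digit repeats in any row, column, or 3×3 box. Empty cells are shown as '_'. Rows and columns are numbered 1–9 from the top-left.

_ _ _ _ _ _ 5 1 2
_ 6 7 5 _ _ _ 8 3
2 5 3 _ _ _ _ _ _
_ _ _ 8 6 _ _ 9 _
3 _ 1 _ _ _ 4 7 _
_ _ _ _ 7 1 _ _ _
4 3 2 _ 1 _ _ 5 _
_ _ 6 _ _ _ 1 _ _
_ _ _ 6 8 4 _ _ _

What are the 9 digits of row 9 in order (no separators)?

row 2, column 7 = 9 (sole candidate).
row 2, column 1 = 1 (sole candidate).
row 2, column 6 = 2 (sole candidate).
row 2, column 5 = 4 (sole candidate).
row 3, column 5 = 9 (sole candidate).
row 1, column 5 = 3 (sole candidate).
row 1, column 4 = 7 (sole candidate).
row 3, column 4 = 1 (sole candidate).
row 7, column 4 = 9 (sole candidate).
row 7, column 6 = 7 (sole candidate).
row 5, column 4 = 2 (sole candidate).
row 5, column 5 = 5 (sole candidate).
row 5, column 6 = 9 (sole candidate).
row 8, column 4 = 3 (sole candidate).
row 8, column 5 = 2 (sole candidate).
row 8, column 6 = 5 (sole candidate).
row 8, column 8 = 4 (sole candidate).
row 3, column 8 = 6 (sole candidate).
row 4, column 6 = 3 (sole candidate).
row 4, column 7 = 2 (sole candidate).
row 5, column 2 = 8 (sole candidate).
row 5, column 9 = 6 (sole candidate).
row 6, column 4 = 4 (sole candidate).
row 6, column 8 = 3 (sole candidate).
row 7, column 9 = 8 (sole candidate).
row 9, column 8 = 2: row 9 has {4,6,8}; col 8 has {1,3,4,5,6,7,8,9}; box has {1,4,5,8} → only 2 remains.
row 3, column 6 = 8 (sole candidate).
row 3, column 7 = 7 (sole candidate).
row 3, column 9 = 4 (sole candidate).
row 6, column 7 = 8 (sole candidate).
row 6, column 9 = 5 (sole candidate).
row 7, column 7 = 6 (sole candidate).
row 9, column 7 = 3: row 9 has {2,4,6,8}; col 7 has {1,2,4,5,6,7,8,9}; box has {1,2,4,5,6,8} → only 3 remains.
row 1, column 6 = 6 (sole candidate).
row 4, column 9 = 1 (sole candidate).
row 6, column 3 = 9 (sole candidate).
row 9, column 3 = 5: row 9 has {2,3,4,6,8}; col 3 has {1,2,3,6,7,9}; box has {2,3,4,6} → only 5 remains.
row 4, column 3 = 4 (sole candidate).
row 6, column 1 = 6 (sole candidate).
row 6, column 2 = 2 (sole candidate).
row 1, column 3 = 8 (sole candidate).
row 4, column 2 = 7 (sole candidate).
row 8, column 2 = 9 (sole candidate).
row 8, column 9 = 7 (sole candidate).
row 9, column 1 = 7: row 9 has {2,3,4,5,6,8}; col 1 has {1,2,3,4,6}; box has {2,3,4,5,6,9} → only 7 remains.
row 9, column 2 = 1: row 9 has {2,3,4,5,6,7,8}; col 2 has {2,3,5,6,7,8,9}; box has {2,3,4,5,6,7,9} → only 1 remains.
row 9, column 9 = 9: row 9 has {1,2,3,4,5,6,7,8}; col 9 has {1,2,3,4,5,6,7,8}; box has {1,2,3,4,5,6,7,8} → only 9 remains.

715684329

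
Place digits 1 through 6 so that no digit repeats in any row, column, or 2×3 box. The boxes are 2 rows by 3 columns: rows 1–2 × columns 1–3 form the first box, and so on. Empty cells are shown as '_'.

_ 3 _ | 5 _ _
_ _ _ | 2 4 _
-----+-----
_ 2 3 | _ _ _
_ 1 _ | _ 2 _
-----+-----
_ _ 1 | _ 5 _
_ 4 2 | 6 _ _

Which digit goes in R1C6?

6

R5C2 = 6 (sole candidate).
R2C2 = 5 (sole candidate).
R2C3 = 6 (sole candidate).
R5C1 = 3 (sole candidate).
R5C4 = 4 (sole candidate).
R5C6 = 2 (sole candidate).
R6C1 = 5 (sole candidate).
R1C3 = 4 (sole candidate).
R2C1 = 1 (sole candidate).
R2C6 = 3 (sole candidate).
R3C4 = 1 (sole candidate).
R3C5 = 6 (sole candidate).
R4C3 = 5 (sole candidate).
R4C4 = 3 (sole candidate).
R4C6 = 4 (sole candidate).
R6C6 = 1 (sole candidate).
R1C1 = 2 (sole candidate).
R1C5 = 1 (sole candidate).
R1C6 = 6: row 1 has {1,2,3,4,5}; col 6 has {1,2,3,4}; box has {1,2,3,4,5} → only 6 remains.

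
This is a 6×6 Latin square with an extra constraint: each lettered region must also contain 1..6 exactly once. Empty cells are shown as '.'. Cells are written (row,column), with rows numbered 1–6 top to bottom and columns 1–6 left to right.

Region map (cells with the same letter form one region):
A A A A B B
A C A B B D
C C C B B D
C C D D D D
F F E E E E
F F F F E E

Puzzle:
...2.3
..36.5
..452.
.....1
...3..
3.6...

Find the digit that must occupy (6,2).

(3,6) = 6: row 3 has {2,4,5}; col 6 has {1,3,5}; region has {1,5} → only 6 remains.
(4,3) = 2: row 4 has {1}; col 3 has {3,4,6}; region has {1,5,6} → only 2 remains.
(4,4) = 4: row 4 has {1,2}; col 4 has {2,3,5,6}; region has {1,2,5,6} → only 4 remains.
(4,5) = 3: row 4 has {1,2,4}; col 5 has {2}; region has {1,2,4,5,6} → only 3 remains.
(6,4) = 1: row 6 has {3,6}; col 4 has {2,3,4,5,6}; region has {3,6} → only 1 remains.
(3,1) = 1: row 3 has {2,4,5,6}; col 1 has {3}; region has {4} → only 1 remains.
(3,2) = 3: row 3 has {1,2,4,5,6}; col 2 has {}; region has {1,4} → only 3 remains.
(2,1) = 4: row 2 has {3,5,6}; col 1 has {1,3}; region has {2,3} → only 4 remains.
(2,2) = 2: row 2 has {3,4,5,6}; col 2 has {3}; region has {1,3,4} → only 2 remains.
(2,5) = 1: row 2 has {2,3,4,5,6}; col 5 has {2,3}; region has {2,3,5,6} → only 1 remains.
(1,5) = 4: row 1 has {2,3}; col 5 has {1,2,3}; region has {1,2,3,5,6} → only 4 remains.
(6,5) = 5: row 6 has {1,3,6}; col 5 has {1,2,3,4}; region has {3} → only 5 remains.
(5,3) = 1: row 5 has {3}; col 3 has {2,3,4,6}; region has {3,5} → only 1 remains.
(5,5) = 6: row 5 has {1,3}; col 5 has {1,2,3,4,5}; region has {1,3,5} → only 6 remains.
(6,2) = 4: row 6 has {1,3,5,6}; col 2 has {2,3}; region has {1,3,6} → only 4 remains.

4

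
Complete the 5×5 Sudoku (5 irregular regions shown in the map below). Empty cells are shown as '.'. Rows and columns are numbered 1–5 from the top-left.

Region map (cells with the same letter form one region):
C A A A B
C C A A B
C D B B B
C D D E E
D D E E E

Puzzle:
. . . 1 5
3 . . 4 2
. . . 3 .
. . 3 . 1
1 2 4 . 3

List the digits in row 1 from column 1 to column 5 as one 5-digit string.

43215

row 1, column 2 = 3: row 1 has {1,5}; col 2 has {2}; region has {1,4} → only 3 remains.
row 1, column 3 = 2: row 1 has {1,3,5}; col 3 has {3,4}; region has {1,3,4} → only 2 remains.
row 2, column 3 = 5 (sole candidate).
row 3, column 3 = 1 (sole candidate).
row 3, column 5 = 4 (sole candidate).
row 5, column 4 = 5 (sole candidate).
row 1, column 1 = 4: row 1 has {1,2,3,5}; col 1 has {1,3}; region has {3} → only 4 remains.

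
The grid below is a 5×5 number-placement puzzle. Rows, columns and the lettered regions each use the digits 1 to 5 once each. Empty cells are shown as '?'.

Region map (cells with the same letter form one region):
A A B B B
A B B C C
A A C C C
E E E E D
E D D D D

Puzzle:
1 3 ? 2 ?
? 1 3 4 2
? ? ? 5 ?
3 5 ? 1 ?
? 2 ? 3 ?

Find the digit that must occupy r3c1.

r2c1 = 5: row 2 has {1,2,3,4}; col 1 has {1,3}; region has {1,3} → only 5 remains.
r3c2 = 4: row 3 has {5}; col 2 has {1,2,3,5}; region has {1,3,5} → only 4 remains.
r3c3 = 1: row 3 has {4,5}; col 3 has {3}; region has {2,4,5} → only 1 remains.
r3c5 = 3: row 3 has {1,4,5}; col 5 has {2}; region has {1,2,4,5} → only 3 remains.
r4c5 = 4: row 4 has {1,3,5}; col 5 has {2,3}; region has {2,3} → only 4 remains.
r5c1 = 4: row 5 has {2,3}; col 1 has {1,3,5}; region has {1,3,5} → only 4 remains.
r5c3 = 5: row 5 has {2,3,4}; col 3 has {1,3}; region has {2,3,4} → only 5 remains.
r5c5 = 1: row 5 has {2,3,4,5}; col 5 has {2,3,4}; region has {2,3,4,5} → only 1 remains.
r1c3 = 4: row 1 has {1,2,3}; col 3 has {1,3,5}; region has {1,2,3} → only 4 remains.
r1c5 = 5: row 1 has {1,2,3,4}; col 5 has {1,2,3,4}; region has {1,2,3,4} → only 5 remains.
r3c1 = 2: row 3 has {1,3,4,5}; col 1 has {1,3,4,5}; region has {1,3,4,5} → only 2 remains.

2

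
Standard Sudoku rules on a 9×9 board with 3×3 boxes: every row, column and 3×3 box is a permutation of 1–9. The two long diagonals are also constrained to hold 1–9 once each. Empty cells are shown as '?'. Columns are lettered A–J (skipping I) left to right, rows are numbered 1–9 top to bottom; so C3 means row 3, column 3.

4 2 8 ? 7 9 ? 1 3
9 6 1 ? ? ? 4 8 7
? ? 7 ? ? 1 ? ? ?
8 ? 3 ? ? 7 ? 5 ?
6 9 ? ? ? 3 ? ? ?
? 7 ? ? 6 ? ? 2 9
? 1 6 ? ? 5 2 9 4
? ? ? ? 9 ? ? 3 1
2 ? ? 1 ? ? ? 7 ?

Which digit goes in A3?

F2 = 2: row 2 has {1,4,6,7,8,9}; col 6 has {1,3,5,7,9}; box has {1,7,9} → only 2 remains.
H3 = 6: row 3 has {1,7}; col 8 has {1,2,3,5,7,8,9}; box has {1,3,4,7,8} → only 6 remains.
B4 = 4: row 4 has {3,5,7,8}; col 2 has {1,2,6,7,9}; box has {3,6,7,8,9} → only 4 remains.
D4 = 9: row 4 has {3,4,5,7,8}; col 4 has {1}; box has {3,6,7}; main diagonal has {2,3,4,6,7} → only 9 remains.
J4 = 6: row 4 has {3,4,5,7,8,9}; col 9 has {1,3,4,7,9}; box has {2,5,9} → only 6 remains.
H5 = 4: row 5 has {3,6,9}; col 8 has {1,2,3,5,6,7,8,9}; box has {2,5,6,9} → only 4 remains.
J5 = 8: row 5 has {3,4,6,9}; col 9 has {1,3,4,6,7,9}; box has {2,4,5,6,9} → only 8 remains.
C6 = 5: row 6 has {2,6,7,9}; col 3 has {1,3,6,7,8}; box has {3,4,6,7,8,9} → only 5 remains.
D6 = 4: row 6 has {2,5,6,7,9}; col 4 has {1,9}; box has {3,6,7,9}; anti-diagonal has {2,3,6,7,8} → only 4 remains.
F6 = 8: row 6 has {2,4,5,6,7,9}; col 6 has {1,2,3,5,7,9}; box has {3,4,6,7,9}; main diagonal has {2,3,4,6,7,9} → only 8 remains.
B8 = 5: row 8 has {1,3,9}; col 2 has {1,2,4,6,7,9}; box has {1,2,6}; anti-diagonal has {2,3,4,6,7,8} → only 5 remains.
C8 = 4: row 8 has {1,3,5,9}; col 3 has {1,3,5,6,7,8}; box has {1,2,5,6} → only 4 remains.
F8 = 6: row 8 has {1,3,4,5,9}; col 6 has {1,2,3,5,7,8,9}; box has {1,5,9} → only 6 remains.
G8 = 8: row 8 has {1,3,4,5,6,9}; col 7 has {2,4}; box has {1,2,3,4,7,9} → only 8 remains.
C9 = 9: row 9 has {1,2,7}; col 3 has {1,3,4,5,6,7,8}; box has {1,2,4,5,6} → only 9 remains.
F9 = 4: row 9 has {1,2,7,9}; col 6 has {1,2,3,5,6,7,8,9}; box has {1,5,6,9} → only 4 remains.
J9 = 5: row 9 has {1,2,4,7,9}; col 9 has {1,3,4,6,7,8,9}; box has {1,2,3,4,7,8,9}; main diagonal has {2,3,4,6,7,8,9} → only 5 remains.
G1 = 5: row 1 has {1,2,3,4,7,8,9}; col 7 has {2,4,8}; box has {1,3,4,6,7,8} → only 5 remains.
B3 = 3: row 3 has {1,6,7}; col 2 has {1,2,4,5,6,7,9}; box has {1,2,4,6,7,8,9} → only 3 remains.
G3 = 9: row 3 has {1,3,6,7}; col 7 has {2,4,5,8}; box has {1,3,4,5,6,7,8}; anti-diagonal has {2,3,4,5,6,7,8} → only 9 remains.
J3 = 2: row 3 has {1,3,6,7,9}; col 9 has {1,3,4,5,6,7,8,9}; box has {1,3,4,5,6,7,8,9} → only 2 remains.
G4 = 1: row 4 has {3,4,5,6,7,8,9}; col 7 has {2,4,5,8,9}; box has {2,4,5,6,8,9} → only 1 remains.
C5 = 2: row 5 has {3,4,6,8,9}; col 3 has {1,3,4,5,6,7,8,9}; box has {3,4,5,6,7,8,9} → only 2 remains.
D5 = 5: row 5 has {2,3,4,6,8,9}; col 4 has {1,4,9}; box has {3,4,6,7,8,9} → only 5 remains.
E5 = 1: row 5 has {2,3,4,5,6,8,9}; col 5 has {6,7,9}; box has {3,4,5,6,7,8,9}; main diagonal has {2,3,4,5,6,7,8,9}; anti-diagonal has {2,3,4,5,6,7,8,9} → only 1 remains.
G5 = 7: row 5 has {1,2,3,4,5,6,8,9}; col 7 has {1,2,4,5,8,9}; box has {1,2,4,5,6,8,9} → only 7 remains.
A6 = 1: row 6 has {2,4,5,6,7,8,9}; col 1 has {2,4,6,8,9}; box has {2,3,4,5,6,7,8,9} → only 1 remains.
G6 = 3: row 6 has {1,2,4,5,6,7,8,9}; col 7 has {1,2,4,5,7,8,9}; box has {1,2,4,5,6,7,8,9} → only 3 remains.
A8 = 7: row 8 has {1,3,4,5,6,8,9}; col 1 has {1,2,4,6,8,9}; box has {1,2,4,5,6,9} → only 7 remains.
D8 = 2: row 8 has {1,3,4,5,6,7,8,9}; col 4 has {1,4,5,9}; box has {1,4,5,6,9} → only 2 remains.
B9 = 8: row 9 has {1,2,4,5,7,9}; col 2 has {1,2,3,4,5,6,7,9}; box has {1,2,4,5,6,7,9} → only 8 remains.
E9 = 3: row 9 has {1,2,4,5,7,8,9}; col 5 has {1,6,7,9}; box has {1,2,4,5,6,9} → only 3 remains.
G9 = 6: row 9 has {1,2,3,4,5,7,8,9}; col 7 has {1,2,3,4,5,7,8,9}; box has {1,2,3,4,5,7,8,9} → only 6 remains.
D1 = 6: row 1 has {1,2,3,4,5,7,8,9}; col 4 has {1,2,4,5,9}; box has {1,2,7,9} → only 6 remains.
D2 = 3: row 2 has {1,2,4,6,7,8,9}; col 4 has {1,2,4,5,6,9}; box has {1,2,6,7,9} → only 3 remains.
E2 = 5: row 2 has {1,2,3,4,6,7,8,9}; col 5 has {1,3,6,7,9}; box has {1,2,3,6,7,9} → only 5 remains.
A3 = 5: row 3 has {1,2,3,6,7,9}; col 1 has {1,2,4,6,7,8,9}; box has {1,2,3,4,6,7,8,9} → only 5 remains.

5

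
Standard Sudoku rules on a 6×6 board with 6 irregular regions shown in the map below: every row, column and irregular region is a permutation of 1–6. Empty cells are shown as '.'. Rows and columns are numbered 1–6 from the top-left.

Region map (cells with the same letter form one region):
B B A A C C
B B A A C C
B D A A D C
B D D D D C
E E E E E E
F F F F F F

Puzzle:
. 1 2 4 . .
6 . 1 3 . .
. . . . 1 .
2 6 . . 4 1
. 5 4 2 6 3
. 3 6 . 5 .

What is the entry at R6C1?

4

R1C5 = 3: row 1 has {1,2,4}; col 5 has {1,4,5,6}; region has {1} → only 3 remains.
R2C2 = 4: row 2 has {1,3,6}; col 2 has {1,3,5,6}; region has {1,2,6} → only 4 remains.
R2C5 = 2: row 2 has {1,3,4,6}; col 5 has {1,3,4,5,6}; region has {1,3} → only 2 remains.
R2C6 = 5: row 2 has {1,2,3,4,6}; col 6 has {1,3}; region has {1,2,3} → only 5 remains.
R3C2 = 2: row 3 has {1}; col 2 has {1,3,4,5,6}; region has {1,4,6} → only 2 remains.
R3C3 = 5: row 3 has {1,2}; col 3 has {1,2,4,6}; region has {1,2,3,4} → only 5 remains.
R3C4 = 6: row 3 has {1,2,5}; col 4 has {2,3,4}; region has {1,2,3,4,5} → only 6 remains.
R3C6 = 4: row 3 has {1,2,5,6}; col 6 has {1,3,5}; region has {1,2,3,5} → only 4 remains.
R4C3 = 3: row 4 has {1,2,4,6}; col 3 has {1,2,4,5,6}; region has {1,2,4,6} → only 3 remains.
R4C4 = 5: row 4 has {1,2,3,4,6}; col 4 has {2,3,4,6}; region has {1,2,3,4,6} → only 5 remains.
R5C1 = 1: row 5 has {2,3,4,5,6}; col 1 has {2,6}; region has {2,3,4,5,6} → only 1 remains.
R6C1 = 4: row 6 has {3,5,6}; col 1 has {1,2,6}; region has {3,5,6} → only 4 remains.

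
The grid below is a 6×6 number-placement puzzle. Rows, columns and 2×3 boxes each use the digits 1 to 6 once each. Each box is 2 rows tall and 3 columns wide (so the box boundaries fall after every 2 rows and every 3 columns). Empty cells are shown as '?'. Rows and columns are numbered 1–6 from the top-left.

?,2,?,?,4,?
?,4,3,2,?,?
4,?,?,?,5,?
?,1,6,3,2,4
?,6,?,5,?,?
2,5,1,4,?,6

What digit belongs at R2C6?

R1C3 = 5: row 1 has {2,4}; col 3 has {1,3,6}; box has {2,3,4} → only 5 remains.
R3C2 = 3: row 3 has {4,5}; col 2 has {1,2,4,5,6}; box has {1,4,6} → only 3 remains.
R3C3 = 2: row 3 has {3,4,5}; col 3 has {1,3,5,6}; box has {1,3,4,6} → only 2 remains.
R3C6 = 1: row 3 has {2,3,4,5}; col 6 has {4,6}; box has {2,3,4,5} → only 1 remains.
R4C1 = 5: row 4 has {1,2,3,4,6}; col 1 has {2,4}; box has {1,2,3,4,6} → only 5 remains.
R5C1 = 3: row 5 has {5,6}; col 1 has {2,4,5}; box has {1,2,5,6} → only 3 remains.
R5C3 = 4: row 5 has {3,5,6}; col 3 has {1,2,3,5,6}; box has {1,2,3,5,6} → only 4 remains.
R5C5 = 1: row 5 has {3,4,5,6}; col 5 has {2,4,5}; box has {4,5,6} → only 1 remains.
R5C6 = 2: row 5 has {1,3,4,5,6}; col 6 has {1,4,6}; box has {1,4,5,6} → only 2 remains.
R6C5 = 3: row 6 has {1,2,4,5,6}; col 5 has {1,2,4,5}; box has {1,2,4,5,6} → only 3 remains.
R1C6 = 3: row 1 has {2,4,5}; col 6 has {1,2,4,6}; box has {2,4} → only 3 remains.
R2C5 = 6: row 2 has {2,3,4}; col 5 has {1,2,3,4,5}; box has {2,3,4} → only 6 remains.
R2C6 = 5: row 2 has {2,3,4,6}; col 6 has {1,2,3,4,6}; box has {2,3,4,6} → only 5 remains.

5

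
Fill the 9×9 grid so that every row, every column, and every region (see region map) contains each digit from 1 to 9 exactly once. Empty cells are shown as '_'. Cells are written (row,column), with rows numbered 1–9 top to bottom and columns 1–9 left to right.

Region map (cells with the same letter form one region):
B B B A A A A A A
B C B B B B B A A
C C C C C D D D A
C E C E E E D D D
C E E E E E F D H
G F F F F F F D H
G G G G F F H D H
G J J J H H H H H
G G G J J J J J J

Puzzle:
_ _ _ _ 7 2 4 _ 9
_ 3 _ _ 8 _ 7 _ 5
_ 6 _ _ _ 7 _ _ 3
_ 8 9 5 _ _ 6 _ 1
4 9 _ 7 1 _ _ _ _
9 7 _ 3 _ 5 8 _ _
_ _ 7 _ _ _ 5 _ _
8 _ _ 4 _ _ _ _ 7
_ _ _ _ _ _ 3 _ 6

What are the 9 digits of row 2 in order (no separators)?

234981765

(5,7) = 2 (sole candidate).
(5,9) = 8 (sole candidate).
(3,7) = 9 (sole candidate).
(8,7) = 1 (sole candidate).
(3,8) = 4 (hidden single in row 3).
(6,8) = 2 (sole candidate).
(6,9) = 4 (sole candidate).
(7,9) = 2 (sole candidate).
(4,8) = 3 (sole candidate).
(5,8) = 5 (sole candidate).
(6,5) = 6 (sole candidate).
(7,8) = 8 (sole candidate).
(4,6) = 4 (sole candidate).
(6,3) = 1 (sole candidate).
(7,6) = 9 (sole candidate).
(4,5) = 2 (sole candidate).
(7,5) = 4 (sole candidate).
(3,5) = 5 (sole candidate).
(4,1) = 7 (sole candidate).
(7,2) = 1 (sole candidate).
(7,4) = 6 (sole candidate).
(9,5) = 9 (sole candidate).
(1,2) = 5 (sole candidate).
(7,1) = 3 (sole candidate).
(8,2) = 2 (sole candidate).
(8,3) = 5 (sole candidate).
(8,5) = 3 (sole candidate).
(8,6) = 6 (sole candidate).
(8,8) = 9 (sole candidate).
(9,2) = 4 (sole candidate).
(9,3) = 2 (sole candidate).
(2,6) = 1: row 2 has {3,5,7,8}; col 6 has {2,4,5,6,7,9}; region has {5,7,8} → only 1 remains.
(2,8) = 6: row 2 has {1,3,5,7,8}; col 8 has {2,3,4,5,8,9}; region has {2,3,4,5,7,9} → only 6 remains.
(3,3) = 8 (sole candidate).
(5,6) = 3 (sole candidate).
(9,1) = 5 (sole candidate).
(9,6) = 8 (sole candidate).
(1,1) = 6 (sole candidate).
(1,3) = 3 (sole candidate).
(1,8) = 1 (sole candidate).
(2,1) = 2: row 2 has {1,3,5,6,7,8}; col 1 has {3,4,5,6,7,8,9}; region has {1,3,5,6,7,8} → only 2 remains.
(2,3) = 4: row 2 has {1,2,3,5,6,7,8}; col 3 has {1,2,3,5,7,8,9}; region has {1,2,3,5,6,7,8} → only 4 remains.
(2,4) = 9: row 2 has {1,2,3,4,5,6,7,8}; col 4 has {3,4,5,6,7}; region has {1,2,3,4,5,6,7,8} → only 9 remains.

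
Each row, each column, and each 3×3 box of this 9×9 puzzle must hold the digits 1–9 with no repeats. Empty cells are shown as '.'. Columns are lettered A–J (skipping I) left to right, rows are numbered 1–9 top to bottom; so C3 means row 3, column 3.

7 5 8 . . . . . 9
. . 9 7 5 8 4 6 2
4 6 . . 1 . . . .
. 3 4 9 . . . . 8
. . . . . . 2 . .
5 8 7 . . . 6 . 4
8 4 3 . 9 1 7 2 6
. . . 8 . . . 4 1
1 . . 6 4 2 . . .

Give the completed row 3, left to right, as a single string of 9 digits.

A2 = 3: row 2 has {2,4,5,6,7,8,9}; col 1 has {1,4,5,7,8}; box has {4,5,6,7,8,9} → only 3 remains.
B2 = 1: row 2 has {2,3,4,5,6,7,8,9}; col 2 has {3,4,5,6,8}; box has {3,4,5,6,7,8,9} → only 1 remains.
C3 = 2: row 3 has {1,4,6}; col 3 has {3,4,7,8,9}; box has {1,3,4,5,6,7,8,9} → only 2 remains.
D3 = 3: row 3 has {1,2,4,6}; col 4 has {6,7,8,9}; box has {1,5,7,8} → only 3 remains.
F3 = 9: row 3 has {1,2,3,4,6}; col 6 has {1,2,8}; box has {1,3,5,7,8} → only 9 remains.
B5 = 9: row 5 has {2}; col 2 has {1,3,4,5,6,8}; box has {3,4,5,7,8} → only 9 remains.
F6 = 3: row 6 has {4,5,6,7,8}; col 6 has {1,2,8,9}; box has {9} → only 3 remains.
D7 = 5: row 7 has {1,2,3,4,6,7,8,9}; col 4 has {3,6,7,8,9}; box has {1,2,4,6,8,9} → only 5 remains.
F8 = 7: row 8 has {1,4,8}; col 6 has {1,2,3,8,9}; box has {1,2,4,5,6,8,9} → only 7 remains.
B9 = 7: row 9 has {1,2,4,6}; col 2 has {1,3,4,5,6,8,9}; box has {1,3,4,8} → only 7 remains.
C9 = 5: row 9 has {1,2,4,6,7}; col 3 has {2,3,4,7,8,9}; box has {1,3,4,7,8} → only 5 remains.
J9 = 3: row 9 has {1,2,4,5,6,7}; col 9 has {1,2,4,6,8,9}; box has {1,2,4,6,7} → only 3 remains.
A5 = 6: row 5 has {2,9}; col 1 has {1,3,4,5,7,8}; box has {3,4,5,7,8,9} → only 6 remains.
C5 = 1: row 5 has {2,6,9}; col 3 has {2,3,4,5,7,8,9}; box has {3,4,5,6,7,8,9} → only 1 remains.
D5 = 4: row 5 has {1,2,6,9}; col 4 has {3,5,6,7,8,9}; box has {3,9} → only 4 remains.
F5 = 5: row 5 has {1,2,4,6,9}; col 6 has {1,2,3,7,8,9}; box has {3,4,9} → only 5 remains.
J5 = 7: row 5 has {1,2,4,5,6,9}; col 9 has {1,2,3,4,6,8,9}; box has {2,4,6,8} → only 7 remains.
E6 = 2: row 6 has {3,4,5,6,7,8}; col 5 has {1,4,5,9}; box has {3,4,5,9} → only 2 remains.
B8 = 2: row 8 has {1,4,7,8}; col 2 has {1,3,4,5,6,7,8,9}; box has {1,3,4,5,7,8} → only 2 remains.
C8 = 6: row 8 has {1,2,4,7,8}; col 3 has {1,2,3,4,5,7,8,9}; box has {1,2,3,4,5,7,8} → only 6 remains.
E8 = 3: row 8 has {1,2,4,6,7,8}; col 5 has {1,2,4,5,9}; box has {1,2,4,5,6,7,8,9} → only 3 remains.
D1 = 2: row 1 has {5,7,8,9}; col 4 has {3,4,5,6,7,8,9}; box has {1,3,5,7,8,9} → only 2 remains.
E1 = 6: row 1 has {2,5,7,8,9}; col 5 has {1,2,3,4,5,9}; box has {1,2,3,5,7,8,9} → only 6 remains.
F1 = 4: row 1 has {2,5,6,7,8,9}; col 6 has {1,2,3,5,7,8,9}; box has {1,2,3,5,6,7,8,9} → only 4 remains.
J3 = 5: row 3 has {1,2,3,4,6,9}; col 9 has {1,2,3,4,6,7,8,9}; box has {2,4,6,9} → only 5 remains.
A4 = 2: row 4 has {3,4,8,9}; col 1 has {1,3,4,5,6,7,8}; box has {1,3,4,5,6,7,8,9} → only 2 remains.
E4 = 7: row 4 has {2,3,4,8,9}; col 5 has {1,2,3,4,5,6,9}; box has {2,3,4,5,9} → only 7 remains.
F4 = 6: row 4 has {2,3,4,7,8,9}; col 6 has {1,2,3,4,5,7,8,9}; box has {2,3,4,5,7,9} → only 6 remains.
E5 = 8: row 5 has {1,2,4,5,6,7,9}; col 5 has {1,2,3,4,5,6,7,9}; box has {2,3,4,5,6,7,9} → only 8 remains.
H5 = 3: row 5 has {1,2,4,5,6,7,8,9}; col 8 has {2,4,6}; box has {2,4,6,7,8} → only 3 remains.
D6 = 1: row 6 has {2,3,4,5,6,7,8}; col 4 has {2,3,4,5,6,7,8,9}; box has {2,3,4,5,6,7,8,9} → only 1 remains.
H6 = 9: row 6 has {1,2,3,4,5,6,7,8}; col 8 has {2,3,4,6}; box has {2,3,4,6,7,8} → only 9 remains.
A8 = 9: row 8 has {1,2,3,4,6,7,8}; col 1 has {1,2,3,4,5,6,7,8}; box has {1,2,3,4,5,6,7,8} → only 9 remains.
G8 = 5: row 8 has {1,2,3,4,6,7,8,9}; col 7 has {2,4,6,7}; box has {1,2,3,4,6,7} → only 5 remains.
H9 = 8: row 9 has {1,2,3,4,5,6,7}; col 8 has {2,3,4,6,9}; box has {1,2,3,4,5,6,7} → only 8 remains.
H1 = 1: row 1 has {2,4,5,6,7,8,9}; col 8 has {2,3,4,6,8,9}; box has {2,4,5,6,9} → only 1 remains.
G3 = 8: row 3 has {1,2,3,4,5,6,9}; col 7 has {2,4,5,6,7}; box has {1,2,4,5,6,9} → only 8 remains.
H3 = 7: row 3 has {1,2,3,4,5,6,8,9}; col 8 has {1,2,3,4,6,8,9}; box has {1,2,4,5,6,8,9} → only 7 remains.

462319875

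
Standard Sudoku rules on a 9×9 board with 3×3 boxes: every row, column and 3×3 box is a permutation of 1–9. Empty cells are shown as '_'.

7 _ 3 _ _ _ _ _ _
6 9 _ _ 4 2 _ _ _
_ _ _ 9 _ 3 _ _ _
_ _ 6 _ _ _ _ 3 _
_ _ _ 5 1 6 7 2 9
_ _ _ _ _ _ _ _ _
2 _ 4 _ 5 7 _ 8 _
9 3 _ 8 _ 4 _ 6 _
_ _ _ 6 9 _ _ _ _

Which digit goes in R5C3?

8

R1C4 = 1: row 1 has {3,7}; col 4 has {5,6,8,9}; box has {2,3,4,9} → only 1 remains.
R2C4 = 7: row 2 has {2,4,6,9}; col 4 has {1,5,6,8,9}; box has {1,2,3,4,9} → only 7 remains.
R5C3 = 8: row 5 has {1,2,5,6,7,9}; col 3 has {3,4,6}; box has {6} → only 8 remains.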